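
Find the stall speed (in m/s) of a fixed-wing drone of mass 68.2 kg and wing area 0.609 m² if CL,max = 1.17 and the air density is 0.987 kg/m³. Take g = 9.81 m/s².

At stall, lift equals weight: L = W = m·g = 68.2 × 9.81 = 669 N.
V_stall = √(2W/(ρ·S·CL,max)) = √(2 × 669 / (0.987 × 0.609 × 1.17))
V_stall = √1903 = 43.6 m/s

V_stall = 43.6 m/s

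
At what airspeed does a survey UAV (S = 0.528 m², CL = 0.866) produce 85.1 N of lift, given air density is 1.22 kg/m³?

v = 17.5 m/s

L = ½ρv²S·CL ⇒ v = √(2L/(ρ·S·CL))
v = √(2 × 85.1 / (1.22 × 0.528 × 0.866)) = √305.1 = 17.5 m/s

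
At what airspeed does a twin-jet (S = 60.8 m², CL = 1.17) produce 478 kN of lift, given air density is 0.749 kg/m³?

L = ½ρv²S·CL ⇒ v = √(2L/(ρ·S·CL))
v = √(2 × 4.78×10^5 / (0.749 × 60.8 × 1.17)) = √17940 = 134 m/s

v = 134 m/s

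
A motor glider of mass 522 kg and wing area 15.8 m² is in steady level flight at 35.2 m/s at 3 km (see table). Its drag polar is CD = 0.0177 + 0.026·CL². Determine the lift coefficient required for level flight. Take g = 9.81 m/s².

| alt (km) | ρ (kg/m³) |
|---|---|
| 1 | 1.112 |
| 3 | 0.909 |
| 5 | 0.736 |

At 3 km, from the table: ρ = 0.909 kg/m³.
Level flight ⇒ L = W = m·g = 522 × 9.81 = 5120.8 N.
q = ½ρv² = ½ × 0.909 × 35.2² = 563.1 Pa.
CL = 2W/(ρv²S) = 2×5120.8/(0.909×35.2²×15.8) = 0.5755.

CL = 0.576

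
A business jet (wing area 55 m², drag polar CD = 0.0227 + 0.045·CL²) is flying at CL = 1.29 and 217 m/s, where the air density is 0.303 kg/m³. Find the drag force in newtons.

D = 38300 N

CD = 0.0227 + 0.045 × 1.29² = 0.09758
D = ½ρv²S·CD = ½ × 0.303 × 217² × 55 × 0.09758 = 38300 N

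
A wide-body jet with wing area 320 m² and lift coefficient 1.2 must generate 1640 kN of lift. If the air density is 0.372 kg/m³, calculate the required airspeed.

L = ½ρv²S·CL ⇒ v = √(2L/(ρ·S·CL))
v = √(2 × 1.64×10^6 / (0.372 × 320 × 1.2)) = √22960 = 152 m/s

v = 152 m/s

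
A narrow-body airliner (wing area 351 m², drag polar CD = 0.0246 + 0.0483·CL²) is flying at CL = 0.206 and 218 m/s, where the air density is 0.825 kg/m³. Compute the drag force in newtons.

CD = 0.0246 + 0.0483 × 0.206² = 0.02665
D = ½ρv²S·CD = ½ × 0.825 × 218² × 351 × 0.02665 = 1.83×10^5 N

D = 1.83×10^5 N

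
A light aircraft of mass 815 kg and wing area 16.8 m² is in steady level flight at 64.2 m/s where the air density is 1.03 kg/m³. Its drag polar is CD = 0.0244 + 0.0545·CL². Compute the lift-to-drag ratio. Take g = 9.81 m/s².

L/D = 8.26

In steady level flight, lift balances weight: W = mg = 815 × 9.81 = 7995.2 N.
q = ½ρv² = ½ × 1.03 × 64.2² = 2123 Pa.
CL = 2W/(ρv²S) = 2×7995.2/(1.03×64.2²×16.8) = 0.2242.
CD = 0.0244 + 0.0545 × 0.2242² = 0.02714.
L/D = CL/CD = 0.2242 / 0.02714 = 8.26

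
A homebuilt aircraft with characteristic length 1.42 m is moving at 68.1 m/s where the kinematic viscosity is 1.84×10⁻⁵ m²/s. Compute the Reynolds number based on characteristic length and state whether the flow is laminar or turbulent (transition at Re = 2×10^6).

Re = v·c/ν = 68.1 × 1.42 / (1.84×10⁻⁵) = 5.26×10^6
Since 5.26×10^6 > 2×10^6, the flow is turbulent.

Re = 5.26×10^6 (turbulent)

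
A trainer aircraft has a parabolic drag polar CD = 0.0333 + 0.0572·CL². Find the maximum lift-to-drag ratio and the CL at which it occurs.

(L/D)max = 11.5, at CL = 0.763

For CD = CD0 + K·CL², (L/D)max occurs at CL* = √(CD0/K) and equals 1/(2√(K·CD0)).
(L/D)max = 1/(2√(0.0572 × 0.0333)) = 1/(2 × 0.04364) = 11.5
CL* = √(0.0333/0.0572) = 0.763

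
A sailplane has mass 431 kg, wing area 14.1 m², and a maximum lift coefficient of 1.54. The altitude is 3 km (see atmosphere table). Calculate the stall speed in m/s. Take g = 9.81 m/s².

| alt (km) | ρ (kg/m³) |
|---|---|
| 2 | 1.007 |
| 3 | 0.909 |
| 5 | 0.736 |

At 3 km, from the table: ρ = 0.909 kg/m³.
Weight W = mg = 431 × 9.81 = 4228 N.
V_stall = √(2W/(ρ·S·CL,max)) = √(2 × 4228 / (0.909 × 14.1 × 1.54))
V_stall = √428.4 = 20.7 m/s

V_stall = 20.7 m/s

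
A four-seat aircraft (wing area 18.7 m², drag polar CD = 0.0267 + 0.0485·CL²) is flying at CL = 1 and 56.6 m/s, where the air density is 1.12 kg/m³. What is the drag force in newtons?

D = 2520 N

CD = 0.0267 + 0.0485 × 1² = 0.0752
D = ½ρv²S·CD = ½ × 1.12 × 56.6² × 18.7 × 0.0752 = 2520 N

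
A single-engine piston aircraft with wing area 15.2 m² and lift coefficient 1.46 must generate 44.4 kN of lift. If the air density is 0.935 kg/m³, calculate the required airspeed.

v = 65.4 m/s

L = ½ρv²S·CL ⇒ v = √(2L/(ρ·S·CL))
v = √(2 × 44400 / (0.935 × 15.2 × 1.46)) = √4280 = 65.4 m/s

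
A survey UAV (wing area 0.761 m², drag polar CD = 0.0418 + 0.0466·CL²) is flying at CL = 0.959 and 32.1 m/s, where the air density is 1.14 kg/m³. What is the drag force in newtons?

CD = 0.0418 + 0.0466 × 0.959² = 0.08466
D = ½ρv²S·CD = ½ × 1.14 × 32.1² × 0.761 × 0.08466 = 37.8 N

D = 37.8 N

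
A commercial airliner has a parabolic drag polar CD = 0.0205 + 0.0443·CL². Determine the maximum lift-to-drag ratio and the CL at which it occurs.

(L/D)max = 16.6, at CL = 0.68

For CD = CD0 + K·CL², (L/D)max occurs at CL* = √(CD0/K) and equals 1/(2√(K·CD0)).
(L/D)max = 1/(2√(0.0443 × 0.0205)) = 1/(2 × 0.03014) = 16.6
CL* = √(0.0205/0.0443) = 0.68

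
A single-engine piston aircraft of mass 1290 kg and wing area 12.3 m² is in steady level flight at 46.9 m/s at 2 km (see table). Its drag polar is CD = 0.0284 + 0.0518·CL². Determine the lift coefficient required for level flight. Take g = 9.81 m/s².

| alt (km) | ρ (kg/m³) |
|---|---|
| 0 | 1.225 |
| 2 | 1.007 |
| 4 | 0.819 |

CL = 0.929

At 2 km, from the table: ρ = 1.007 kg/m³.
Level flight ⇒ L = W = m·g = 1290 × 9.81 = 12655 N.
q = ½ρv² = ½ × 1.007 × 46.9² = 1108 Pa.
Required CL = L/(qS) = 12655/(1108·12.3) = 0.929.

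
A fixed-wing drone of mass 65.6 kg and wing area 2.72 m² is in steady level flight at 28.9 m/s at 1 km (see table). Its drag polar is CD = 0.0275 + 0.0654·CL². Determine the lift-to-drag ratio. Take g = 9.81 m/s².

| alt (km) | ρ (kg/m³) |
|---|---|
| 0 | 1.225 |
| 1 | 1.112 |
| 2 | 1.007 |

L/D = 11.5

At 1 km, from the table: ρ = 1.112 kg/m³.
Level flight ⇒ L = W = m·g = 65.6 × 9.81 = 643.54 N.
Dynamic pressure q = 0.5 × 1.112 × 28.9² = 464.4 Pa.
Required CL = L/(qS) = 643.54/(464.4·2.72) = 0.5095.
CD = 0.0275 + 0.0654 × 0.5095² = 0.04448.
L/D = CL/CD = 0.5095 / 0.04448 = 11.5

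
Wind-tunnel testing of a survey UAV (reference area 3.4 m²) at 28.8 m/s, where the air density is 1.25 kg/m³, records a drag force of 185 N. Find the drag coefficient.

From D = ½ρv²S·CD, rearranging gives CD = 2D/(ρv²S).
CD = 2 × 185 / (1.25 × 28.8² × 3.4) = 0.105

CD = 0.105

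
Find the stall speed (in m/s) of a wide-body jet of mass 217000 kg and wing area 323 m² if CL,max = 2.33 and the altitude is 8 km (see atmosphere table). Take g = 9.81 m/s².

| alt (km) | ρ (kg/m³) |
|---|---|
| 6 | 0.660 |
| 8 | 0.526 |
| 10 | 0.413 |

At 8 km, from the table: ρ = 0.526 kg/m³.
At stall, lift equals weight: L = W = m·g = 217000 × 9.81 = 2.129×10^6 N.
From L = ½ρV²S·CL,max = W: V_stall = √(2W/(ρSCL,max)) = √(2·2.129×10^6/(0.526·323·2.33))
V_stall = √10760 = 104 m/s

V_stall = 104 m/s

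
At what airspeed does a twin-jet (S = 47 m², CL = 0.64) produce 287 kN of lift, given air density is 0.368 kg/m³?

L = ½ρv²S·CL ⇒ v = √(2L/(ρ·S·CL))
v = √(2 × 2.87×10^5 / (0.368 × 47 × 0.64)) = √51850 = 228 m/s

v = 228 m/s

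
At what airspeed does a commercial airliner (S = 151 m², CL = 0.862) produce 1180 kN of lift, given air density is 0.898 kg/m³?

L = ½ρv²S·CL ⇒ v = √(2L/(ρ·S·CL))
v = √(2 × 1.18×10^6 / (0.898 × 151 × 0.862)) = √20190 = 142 m/s

v = 142 m/s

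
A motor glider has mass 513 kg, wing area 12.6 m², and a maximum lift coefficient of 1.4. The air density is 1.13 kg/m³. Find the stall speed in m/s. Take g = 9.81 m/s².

V_stall = 22.5 m/s

At stall, lift equals weight: L = W = m·g = 513 × 9.81 = 5033 N.
From L = ½ρV²S·CL,max = W: V_stall = √(2W/(ρSCL,max)) = √(2·5033/(1.13·12.6·1.4))
V_stall = √504.9 = 22.5 m/s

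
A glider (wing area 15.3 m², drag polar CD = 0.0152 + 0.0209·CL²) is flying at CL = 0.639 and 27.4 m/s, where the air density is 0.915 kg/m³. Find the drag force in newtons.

D = 125 N

CD = 0.0152 + 0.0209 × 0.639² = 0.02373
D = ½ρv²S·CD = ½ × 0.915 × 27.4² × 15.3 × 0.02373 = 125 N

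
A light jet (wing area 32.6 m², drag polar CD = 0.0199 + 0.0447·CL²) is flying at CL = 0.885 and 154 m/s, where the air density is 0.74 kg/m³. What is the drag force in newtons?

CD = 0.0199 + 0.0447 × 0.885² = 0.05491
D = ½ρv²S·CD = ½ × 0.74 × 154² × 32.6 × 0.05491 = 15700 N

D = 15700 N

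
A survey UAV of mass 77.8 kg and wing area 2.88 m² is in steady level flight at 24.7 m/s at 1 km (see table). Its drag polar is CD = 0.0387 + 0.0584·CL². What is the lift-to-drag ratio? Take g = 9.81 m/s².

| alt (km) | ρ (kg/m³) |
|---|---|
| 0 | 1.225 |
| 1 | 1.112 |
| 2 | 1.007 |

At 1 km, from the table: ρ = 1.112 kg/m³.
Weight W = mg = 77.8 × 9.81 = 763.22 N; in level flight L = W.
Dynamic pressure q = 0.5 × 1.112 × 24.7² = 339.2 Pa.
CL = W/(q·S) = 763.22 / (339.2 × 2.88) = 0.7812.
CD = 0.0387 + 0.0584 × 0.7812² = 0.07434.
L/D = CL/CD = 0.7812 / 0.07434 = 10.5

L/D = 10.5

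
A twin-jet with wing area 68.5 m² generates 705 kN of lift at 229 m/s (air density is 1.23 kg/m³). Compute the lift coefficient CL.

CL = 0.319

From L = ½ρv²S·CL, rearranging gives CL = 2L/(ρv²S).
CL = 2 × 7.05×10^5 / (1.23 × 229² × 68.5) = 0.319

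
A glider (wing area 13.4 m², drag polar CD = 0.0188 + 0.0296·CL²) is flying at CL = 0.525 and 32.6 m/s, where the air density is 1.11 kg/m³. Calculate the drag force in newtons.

D = 213 N

CD = 0.0188 + 0.0296 × 0.525² = 0.02696
D = ½ρv²S·CD = ½ × 1.11 × 32.6² × 13.4 × 0.02696 = 213 N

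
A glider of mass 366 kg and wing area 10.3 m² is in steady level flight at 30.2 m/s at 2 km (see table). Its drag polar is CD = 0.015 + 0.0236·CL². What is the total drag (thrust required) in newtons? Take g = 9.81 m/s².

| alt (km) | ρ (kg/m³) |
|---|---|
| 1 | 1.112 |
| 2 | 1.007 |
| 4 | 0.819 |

At 2 km, from the table: ρ = 1.007 kg/m³.
Level flight ⇒ L = W = m·g = 366 × 9.81 = 3590.5 N.
q = ½ρv² = ½ × 1.007 × 30.2² = 459.2 Pa.
CL = 2W/(ρv²S) = 2×3590.5/(1.007×30.2²×10.3) = 0.7591.
CD = 0.015 + 0.0236 × 0.7591² = 0.0286.
D = q·S·CD = 459.2 × 10.3 × 0.0286 = 135.3 N

D = 135 N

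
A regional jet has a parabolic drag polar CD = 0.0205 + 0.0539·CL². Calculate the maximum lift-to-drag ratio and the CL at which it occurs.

(L/D)max = 15, at CL = 0.617

For CD = CD0 + K·CL², (L/D)max occurs at CL* = √(CD0/K) and equals 1/(2√(K·CD0)).
(L/D)max = 1/(2√(0.0539 × 0.0205)) = 1/(2 × 0.03324) = 15
CL* = √(0.0205/0.0539) = 0.617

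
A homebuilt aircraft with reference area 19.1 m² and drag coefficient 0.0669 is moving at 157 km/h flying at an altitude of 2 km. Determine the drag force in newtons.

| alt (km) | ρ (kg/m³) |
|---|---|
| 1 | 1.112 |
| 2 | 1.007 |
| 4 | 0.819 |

D = 1220 N

At 2 km, from the table: ρ = 1.007 kg/m³.
Convert speed: v = 157 km/h ÷ 3.6 = 43.61 m/s.
Dynamic pressure q = ½ρv² = ½ × 1.007 × 43.61² = 957.6 Pa.
D = q·S·CD = 957.6 × 19.1 × 0.0669 = 1220 N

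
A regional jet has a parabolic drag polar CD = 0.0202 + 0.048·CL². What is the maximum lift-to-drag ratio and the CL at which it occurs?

For CD = CD0 + K·CL², (L/D)max occurs at CL* = √(CD0/K) and equals 1/(2√(K·CD0)).
(L/D)max = 1/(2√(0.048 × 0.0202)) = 1/(2 × 0.03114) = 16.1
CL* = √(0.0202/0.048) = 0.649

(L/D)max = 16.1, at CL = 0.649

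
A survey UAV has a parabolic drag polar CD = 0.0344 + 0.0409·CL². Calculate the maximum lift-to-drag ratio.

(L/D)max = 13.3

For CD = CD0 + K·CL², (L/D)max occurs at CL* = √(CD0/K) and equals 1/(2√(K·CD0)).
(L/D)max = 1/(2√(0.0409 × 0.0344)) = 1/(2 × 0.03751) = 13.3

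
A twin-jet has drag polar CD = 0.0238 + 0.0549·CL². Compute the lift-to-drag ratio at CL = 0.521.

CD = 0.0238 + 0.0549 × 0.521² = 0.0387
L/D = CL/CD = 0.521 / 0.0387 = 13.5

L/D = 13.5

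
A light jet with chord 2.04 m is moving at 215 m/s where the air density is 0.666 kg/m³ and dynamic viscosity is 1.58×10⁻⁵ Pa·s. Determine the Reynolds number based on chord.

Re = ρ·v·c/μ = 0.666 × 215 × 2.04 / (1.58×10⁻⁵) = 1.85×10^7

Re = 1.85×10^7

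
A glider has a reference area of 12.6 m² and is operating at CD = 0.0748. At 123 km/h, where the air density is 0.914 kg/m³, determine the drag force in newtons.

Convert speed: v = 123 km/h ÷ 3.6 = 34.17 m/s.
Dynamic pressure q = ½ρv² = ½ × 0.914 × 34.17² = 533.5 Pa.
D = q·S·CD = 533.5 × 12.6 × 0.0748 = 503 N

D = 503 N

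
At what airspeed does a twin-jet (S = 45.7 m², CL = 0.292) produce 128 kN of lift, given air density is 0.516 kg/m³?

L = ½ρv²S·CL ⇒ v = √(2L/(ρ·S·CL))
v = √(2 × 1.28×10^5 / (0.516 × 45.7 × 0.292)) = √37180 = 193 m/s

v = 193 m/s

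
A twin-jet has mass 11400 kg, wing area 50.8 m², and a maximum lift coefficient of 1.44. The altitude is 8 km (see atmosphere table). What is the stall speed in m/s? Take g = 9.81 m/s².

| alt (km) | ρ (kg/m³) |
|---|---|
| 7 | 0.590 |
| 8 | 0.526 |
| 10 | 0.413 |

At 8 km, from the table: ρ = 0.526 kg/m³.
Stall occurs when L = W at CL,max. W = mg = 11400 × 9.81 = 1.118×10^5 N.
From L = ½ρV²S·CL,max = W: V_stall = √(2W/(ρSCL,max)) = √(2·1.118×10^5/(0.526·50.8·1.44))
V_stall = √5813 = 76.2 m/s

V_stall = 76.2 m/s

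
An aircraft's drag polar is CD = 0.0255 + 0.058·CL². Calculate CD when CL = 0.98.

CD = 0.0812

CD = 0.0255 + 0.058 × 0.98² = 0.0255 + 0.0557 = 0.0812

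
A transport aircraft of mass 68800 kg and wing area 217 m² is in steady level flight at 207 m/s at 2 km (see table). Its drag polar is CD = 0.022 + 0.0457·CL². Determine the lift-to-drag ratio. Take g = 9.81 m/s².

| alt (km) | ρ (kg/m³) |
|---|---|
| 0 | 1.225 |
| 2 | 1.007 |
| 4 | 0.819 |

L/D = 6.28

At 2 km, from the table: ρ = 1.007 kg/m³.
Level flight ⇒ L = W = m·g = 68800 × 9.81 = 6.7493×10^5 N.
Dynamic pressure q = 0.5 × 1.007 × 207² = 21570 Pa.
Required CL = L/(qS) = 6.7493×10^5/(21570·217) = 0.1442.
CD = 0.022 + 0.0457 × 0.1442² = 0.02295.
L/D = CL/CD = 0.1442 / 0.02295 = 6.28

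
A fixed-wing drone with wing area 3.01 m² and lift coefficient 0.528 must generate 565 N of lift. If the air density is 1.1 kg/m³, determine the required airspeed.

v = 25.4 m/s

L = ½ρv²S·CL ⇒ v = √(2L/(ρ·S·CL))
v = √(2 × 565 / (1.1 × 3.01 × 0.528)) = √646.4 = 25.4 m/s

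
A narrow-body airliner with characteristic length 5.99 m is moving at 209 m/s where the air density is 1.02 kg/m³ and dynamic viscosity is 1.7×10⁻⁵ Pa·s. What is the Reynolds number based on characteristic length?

Re = ρ·v·c/μ = 1.02 × 209 × 5.99 / (1.7×10⁻⁵) = 7.51×10^7

Re = 7.51×10^7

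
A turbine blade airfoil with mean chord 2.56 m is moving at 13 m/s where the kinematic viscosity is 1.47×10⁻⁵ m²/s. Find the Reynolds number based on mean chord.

Re = 2.26×10^6

Re = v·c/ν = 13 × 2.56 / (1.47×10⁻⁵) = 2.26×10^6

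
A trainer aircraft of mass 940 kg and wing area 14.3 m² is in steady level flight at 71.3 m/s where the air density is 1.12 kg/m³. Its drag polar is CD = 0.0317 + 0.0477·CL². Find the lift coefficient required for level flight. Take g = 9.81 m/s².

Level flight ⇒ L = W = m·g = 940 × 9.81 = 9221.4 N.
Dynamic pressure q = 0.5 × 1.12 × 71.3² = 2847 Pa.
CL = W/(q·S) = 9221.4 / (2847 × 14.3) = 0.2265.

CL = 0.227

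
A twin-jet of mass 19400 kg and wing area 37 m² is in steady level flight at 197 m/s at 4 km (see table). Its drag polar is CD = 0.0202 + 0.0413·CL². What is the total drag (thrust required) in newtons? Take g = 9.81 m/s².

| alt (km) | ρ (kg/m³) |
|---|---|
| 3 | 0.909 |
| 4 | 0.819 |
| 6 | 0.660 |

At 4 km, from the table: ρ = 0.819 kg/m³.
Weight W = mg = 19400 × 9.81 = 1.9031×10^5 N; in level flight L = W.
q = ½ρv² = ½ × 0.819 × 197² = 15890 Pa.
CL = 2W/(ρv²S) = 2×1.9031×10^5/(0.819×197²×37) = 0.3237.
CD = 0.0202 + 0.0413 × 0.3237² = 0.02453.
D = q·S·CD = 15890 × 37 × 0.02453 = 14420 N

D = 14400 N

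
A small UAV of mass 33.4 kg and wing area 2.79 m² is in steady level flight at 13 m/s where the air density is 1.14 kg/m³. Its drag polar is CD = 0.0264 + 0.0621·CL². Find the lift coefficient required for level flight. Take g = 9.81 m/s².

CL = 1.22

Weight W = mg = 33.4 × 9.81 = 327.65 N; in level flight L = W.
q = ½ρv² = ½ × 1.14 × 13² = 96.33 Pa.
CL = W/(q·S) = 327.65 / (96.33 × 2.79) = 1.219.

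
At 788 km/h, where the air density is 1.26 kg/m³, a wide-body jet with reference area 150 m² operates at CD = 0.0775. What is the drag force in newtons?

Convert speed: v = 788 km/h ÷ 3.6 = 218.9 m/s.
Dynamic pressure q = ½ρv² = ½ × 1.26 × 218.9² = 30180 Pa.
D = q·S·CD = 30180 × 150 × 0.0775 = 3.51×10^5 N ≈ 351 kN

D = 3.51×10^5 N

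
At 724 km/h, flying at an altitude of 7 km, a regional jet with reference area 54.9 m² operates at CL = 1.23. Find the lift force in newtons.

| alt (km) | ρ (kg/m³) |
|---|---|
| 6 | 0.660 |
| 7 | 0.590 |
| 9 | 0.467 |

L = 8.06×10^5 N

At 7 km, from the table: ρ = 0.590 kg/m³.
Convert speed: v = 724 km/h ÷ 3.6 = 201.1 m/s.
Dynamic pressure q = ½ρv² = ½ × 0.59 × 201.1² = 11930 Pa.
L = q·S·CL = 11930 × 54.9 × 1.23 = 8.06×10^5 N ≈ 806 kN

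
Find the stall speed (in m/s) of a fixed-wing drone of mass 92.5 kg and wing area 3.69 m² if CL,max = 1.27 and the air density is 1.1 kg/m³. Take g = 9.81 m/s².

V_stall = 18.8 m/s

Weight W = mg = 92.5 × 9.81 = 907.4 N.
From L = ½ρV²S·CL,max = W: V_stall = √(2W/(ρSCL,max)) = √(2·907.4/(1.1·3.69·1.27))
V_stall = √352.1 = 18.8 m/s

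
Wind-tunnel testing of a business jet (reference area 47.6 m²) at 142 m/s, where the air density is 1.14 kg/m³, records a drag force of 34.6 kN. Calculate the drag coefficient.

From D = ½ρv²S·CD, rearranging gives CD = 2D/(ρv²S).
CD = 2 × 34600 / (1.14 × 142² × 47.6) = 0.0632

CD = 0.0632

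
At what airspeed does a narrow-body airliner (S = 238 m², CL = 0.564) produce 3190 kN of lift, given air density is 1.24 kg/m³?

v = 196 m/s

L = ½ρv²S·CL ⇒ v = √(2L/(ρ·S·CL))
v = √(2 × 3.19×10^6 / (1.24 × 238 × 0.564)) = √38330 = 196 m/s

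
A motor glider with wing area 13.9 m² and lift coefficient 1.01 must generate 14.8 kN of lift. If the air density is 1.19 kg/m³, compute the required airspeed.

L = ½ρv²S·CL ⇒ v = √(2L/(ρ·S·CL))
v = √(2 × 14800 / (1.19 × 13.9 × 1.01)) = √1772 = 42.1 m/s

v = 42.1 m/s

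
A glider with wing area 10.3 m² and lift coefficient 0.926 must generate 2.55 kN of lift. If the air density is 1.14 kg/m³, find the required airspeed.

L = ½ρv²S·CL ⇒ v = √(2L/(ρ·S·CL))
v = √(2 × 2550 / (1.14 × 10.3 × 0.926)) = √469 = 21.7 m/s

v = 21.7 m/s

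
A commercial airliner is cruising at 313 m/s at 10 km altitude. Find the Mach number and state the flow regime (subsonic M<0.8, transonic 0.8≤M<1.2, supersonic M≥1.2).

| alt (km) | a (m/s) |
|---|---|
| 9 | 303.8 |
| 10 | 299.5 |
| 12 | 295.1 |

M = 1.05 (transonic)

At 10 km, from the table: a = 299.5 m/s.
M = v/a = 313 / 299.5 = 1.05
M = 1.05 → transonic.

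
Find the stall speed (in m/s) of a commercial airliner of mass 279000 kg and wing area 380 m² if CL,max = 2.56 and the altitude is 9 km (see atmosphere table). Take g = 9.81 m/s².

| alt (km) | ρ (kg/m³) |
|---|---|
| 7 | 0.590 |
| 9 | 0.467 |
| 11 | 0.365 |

V_stall = 110 m/s

At 9 km, from the table: ρ = 0.467 kg/m³.
Stall occurs when L = W at CL,max. W = mg = 279000 × 9.81 = 2.737×10^6 N.
V_stall = √(2W/(ρ·S·CL,max)) = √(2 × 2.737×10^6 / (0.467 × 380 × 2.56))
V_stall = √12050 = 110 m/s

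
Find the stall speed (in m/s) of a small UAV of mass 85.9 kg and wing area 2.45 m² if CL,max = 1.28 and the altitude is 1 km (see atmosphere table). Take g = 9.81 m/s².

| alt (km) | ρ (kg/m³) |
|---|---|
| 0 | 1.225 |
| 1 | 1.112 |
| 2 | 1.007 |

At 1 km, from the table: ρ = 1.112 kg/m³.
At stall, lift equals weight: L = W = m·g = 85.9 × 9.81 = 842.7 N.
V_stall = √(2W/(ρ·S·CL,max)) = √(2 × 842.7 / (1.112 × 2.45 × 1.28))
V_stall = √483.3 = 22 m/s

V_stall = 22 m/s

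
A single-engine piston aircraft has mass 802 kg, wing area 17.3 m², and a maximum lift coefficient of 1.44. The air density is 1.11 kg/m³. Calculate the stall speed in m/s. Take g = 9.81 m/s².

Weight W = mg = 802 × 9.81 = 7868 N.
From L = ½ρV²S·CL,max = W: V_stall = √(2W/(ρSCL,max)) = √(2·7868/(1.11·17.3·1.44))
V_stall = √569 = 23.9 m/s

V_stall = 23.9 m/s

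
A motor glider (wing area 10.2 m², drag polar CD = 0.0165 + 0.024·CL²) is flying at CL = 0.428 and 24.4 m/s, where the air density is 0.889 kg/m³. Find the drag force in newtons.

CD = 0.0165 + 0.024 × 0.428² = 0.0209
D = ½ρv²S·CD = ½ × 0.889 × 24.4² × 10.2 × 0.0209 = 56.4 N

D = 56.4 N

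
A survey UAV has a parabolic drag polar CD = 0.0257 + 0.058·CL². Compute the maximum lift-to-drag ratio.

(L/D)max = 13

For CD = CD0 + K·CL², (L/D)max occurs at CL* = √(CD0/K) and equals 1/(2√(K·CD0)).
(L/D)max = 1/(2√(0.058 × 0.0257)) = 1/(2 × 0.03861) = 13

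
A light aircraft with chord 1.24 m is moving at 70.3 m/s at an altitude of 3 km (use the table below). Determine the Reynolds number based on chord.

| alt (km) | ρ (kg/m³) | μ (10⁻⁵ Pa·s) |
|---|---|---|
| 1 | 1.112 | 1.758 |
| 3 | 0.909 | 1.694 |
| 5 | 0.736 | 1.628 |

At 3 km, from the table: ρ = 0.909 kg/m³, μ = 1.694×10⁻⁵ Pa·s.
Re = ρ·v·c/μ = 0.909 × 70.3 × 1.24 / (1.694×10⁻⁵) = 4.68×10^6

Re = 4.68×10^6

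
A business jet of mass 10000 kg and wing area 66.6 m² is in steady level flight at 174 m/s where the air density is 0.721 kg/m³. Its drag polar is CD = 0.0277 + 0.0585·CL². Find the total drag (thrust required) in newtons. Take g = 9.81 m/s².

D = 20900 N

Weight W = mg = 10000 × 9.81 = 98100 N; in level flight L = W.
Dynamic pressure q = 0.5 × 0.721 × 174² = 10910 Pa.
CL = 2W/(ρv²S) = 2×98100/(0.721×174²×66.6) = 0.135.
CD = 0.0277 + 0.0585 × 0.135² = 0.02877.
D = q·S·CD = 10910 × 66.6 × 0.02877 = 20910 N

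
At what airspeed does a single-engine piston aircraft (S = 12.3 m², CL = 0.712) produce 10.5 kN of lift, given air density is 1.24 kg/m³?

L = ½ρv²S·CL ⇒ v = √(2L/(ρ·S·CL))
v = √(2 × 10500 / (1.24 × 12.3 × 0.712)) = √1934 = 44 m/s

v = 44 m/s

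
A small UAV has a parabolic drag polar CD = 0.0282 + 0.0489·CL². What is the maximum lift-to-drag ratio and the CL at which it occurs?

(L/D)max = 13.5, at CL = 0.759

For CD = CD0 + K·CL², (L/D)max occurs at CL* = √(CD0/K) and equals 1/(2√(K·CD0)).
(L/D)max = 1/(2√(0.0489 × 0.0282)) = 1/(2 × 0.03713) = 13.5
CL* = √(0.0282/0.0489) = 0.759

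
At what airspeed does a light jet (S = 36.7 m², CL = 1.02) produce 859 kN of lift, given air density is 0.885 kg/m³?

L = ½ρv²S·CL ⇒ v = √(2L/(ρ·S·CL))
v = √(2 × 8.59×10^5 / (0.885 × 36.7 × 1.02)) = √51860 = 228 m/s

v = 228 m/s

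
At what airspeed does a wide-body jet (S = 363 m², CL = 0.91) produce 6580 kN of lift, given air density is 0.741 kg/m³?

v = 232 m/s

L = ½ρv²S·CL ⇒ v = √(2L/(ρ·S·CL))
v = √(2 × 6.58×10^6 / (0.741 × 363 × 0.91)) = √53760 = 232 m/s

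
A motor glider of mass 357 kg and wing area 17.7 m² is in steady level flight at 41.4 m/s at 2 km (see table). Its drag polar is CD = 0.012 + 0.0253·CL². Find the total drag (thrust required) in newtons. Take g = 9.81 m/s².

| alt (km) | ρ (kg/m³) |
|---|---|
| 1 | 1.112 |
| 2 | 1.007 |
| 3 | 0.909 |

At 2 km, from the table: ρ = 1.007 kg/m³.
Weight W = mg = 357 × 9.81 = 3502.2 N; in level flight L = W.
q = ½ρv² = ½ × 1.007 × 41.4² = 863 Pa.
CL = 2W/(ρv²S) = 2×3502.2/(1.007×41.4²×17.7) = 0.2293.
CD = 0.012 + 0.0253 × 0.2293² = 0.01333.
D = q·S·CD = 863 × 17.7 × 0.01333 = 203.6 N

D = 204 N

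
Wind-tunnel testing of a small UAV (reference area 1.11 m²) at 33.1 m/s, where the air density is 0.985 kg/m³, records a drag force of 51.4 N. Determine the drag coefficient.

From D = ½ρv²S·CD, rearranging gives CD = 2D/(ρv²S).
CD = 2 × 51.4 / (0.985 × 33.1² × 1.11) = 0.0858

CD = 0.0858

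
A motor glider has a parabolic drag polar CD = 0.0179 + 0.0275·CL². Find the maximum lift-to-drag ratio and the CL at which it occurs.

(L/D)max = 22.5, at CL = 0.807

For CD = CD0 + K·CL², (L/D)max occurs at CL* = √(CD0/K) and equals 1/(2√(K·CD0)).
(L/D)max = 1/(2√(0.0275 × 0.0179)) = 1/(2 × 0.02219) = 22.5
CL* = √(0.0179/0.0275) = 0.807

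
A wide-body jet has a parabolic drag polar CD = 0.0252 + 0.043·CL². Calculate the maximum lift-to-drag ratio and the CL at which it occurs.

For CD = CD0 + K·CL², (L/D)max occurs at CL* = √(CD0/K) and equals 1/(2√(K·CD0)).
(L/D)max = 1/(2√(0.043 × 0.0252)) = 1/(2 × 0.03292) = 15.2
CL* = √(0.0252/0.043) = 0.766

(L/D)max = 15.2, at CL = 0.766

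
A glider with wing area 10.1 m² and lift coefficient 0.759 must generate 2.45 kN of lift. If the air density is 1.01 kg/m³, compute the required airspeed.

L = ½ρv²S·CL ⇒ v = √(2L/(ρ·S·CL))
v = √(2 × 2450 / (1.01 × 10.1 × 0.759)) = √632.9 = 25.2 m/s

v = 25.2 m/s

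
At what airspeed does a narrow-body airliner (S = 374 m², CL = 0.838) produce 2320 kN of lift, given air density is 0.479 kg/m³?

L = ½ρv²S·CL ⇒ v = √(2L/(ρ·S·CL))
v = √(2 × 2.32×10^6 / (0.479 × 374 × 0.838)) = √30910 = 176 m/s

v = 176 m/s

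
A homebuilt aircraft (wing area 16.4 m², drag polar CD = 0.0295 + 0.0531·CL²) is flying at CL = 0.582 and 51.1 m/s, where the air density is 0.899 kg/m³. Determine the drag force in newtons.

D = 914 N

CD = 0.0295 + 0.0531 × 0.582² = 0.04749
D = ½ρv²S·CD = ½ × 0.899 × 51.1² × 16.4 × 0.04749 = 914 N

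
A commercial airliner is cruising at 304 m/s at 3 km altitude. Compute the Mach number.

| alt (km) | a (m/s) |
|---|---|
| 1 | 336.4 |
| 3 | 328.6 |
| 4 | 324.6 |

M = 0.925

At 3 km, from the table: a = 328.6 m/s.
M = v/a = 304 / 328.6 = 0.925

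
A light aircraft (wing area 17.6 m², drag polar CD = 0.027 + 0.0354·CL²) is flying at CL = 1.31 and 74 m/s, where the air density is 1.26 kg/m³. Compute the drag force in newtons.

D = 5330 N

CD = 0.027 + 0.0354 × 1.31² = 0.08775
D = ½ρv²S·CD = ½ × 1.26 × 74² × 17.6 × 0.08775 = 5330 N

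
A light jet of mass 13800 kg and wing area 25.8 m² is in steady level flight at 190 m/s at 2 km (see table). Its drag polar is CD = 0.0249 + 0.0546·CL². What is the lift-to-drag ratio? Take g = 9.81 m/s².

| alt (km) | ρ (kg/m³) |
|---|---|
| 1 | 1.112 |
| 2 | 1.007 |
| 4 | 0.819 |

At 2 km, from the table: ρ = 1.007 kg/m³.
Level flight ⇒ L = W = m·g = 13800 × 9.81 = 1.3538×10^5 N.
q = ½ρv² = ½ × 1.007 × 190² = 18180 Pa.
Required CL = L/(qS) = 1.3538×10^5/(18180·25.8) = 0.2887.
CD = 0.0249 + 0.0546 × 0.2887² = 0.02945.
L/D = CL/CD = 0.2887 / 0.02945 = 9.8

L/D = 9.8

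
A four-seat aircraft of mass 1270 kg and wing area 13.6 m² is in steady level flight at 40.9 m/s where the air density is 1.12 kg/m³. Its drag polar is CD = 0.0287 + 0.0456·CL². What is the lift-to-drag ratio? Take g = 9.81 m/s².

L/D = 13.5

In steady level flight, lift balances weight: W = mg = 1270 × 9.81 = 12459 N.
q = ½ρv² = ½ × 1.12 × 40.9² = 936.8 Pa.
CL = 2W/(ρv²S) = 2×12459/(1.12×40.9²×13.6) = 0.9779.
CD = 0.0287 + 0.0456 × 0.9779² = 0.07231.
L/D = CL/CD = 0.9779 / 0.07231 = 13.5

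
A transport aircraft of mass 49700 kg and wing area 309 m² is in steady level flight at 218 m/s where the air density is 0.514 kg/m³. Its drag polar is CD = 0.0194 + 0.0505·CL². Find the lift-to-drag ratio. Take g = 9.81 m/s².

L/D = 6.38

Level flight ⇒ L = W = m·g = 49700 × 9.81 = 4.8756×10^5 N.
q = ½ρv² = ½ × 0.514 × 218² = 12210 Pa.
Required CL = L/(qS) = 4.8756×10^5/(12210·309) = 0.1292.
CD = 0.0194 + 0.0505 × 0.1292² = 0.02024.
L/D = CL/CD = 0.1292 / 0.02024 = 6.38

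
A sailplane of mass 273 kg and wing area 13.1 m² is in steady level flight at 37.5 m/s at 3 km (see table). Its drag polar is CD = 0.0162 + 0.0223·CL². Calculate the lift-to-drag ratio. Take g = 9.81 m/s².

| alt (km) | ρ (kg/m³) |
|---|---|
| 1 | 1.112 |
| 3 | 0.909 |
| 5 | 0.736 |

L/D = 17.3

At 3 km, from the table: ρ = 0.909 kg/m³.
Weight W = mg = 273 × 9.81 = 2678.1 N; in level flight L = W.
Dynamic pressure q = 0.5 × 0.909 × 37.5² = 639.1 Pa.
Required CL = L/(qS) = 2678.1/(639.1·13.1) = 0.3199.
CD = 0.0162 + 0.0223 × 0.3199² = 0.01848.
L/D = CL/CD = 0.3199 / 0.01848 = 17.3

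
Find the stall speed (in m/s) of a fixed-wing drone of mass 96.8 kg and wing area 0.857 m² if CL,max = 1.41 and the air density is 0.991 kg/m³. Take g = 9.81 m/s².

V_stall = 39.8 m/s

At stall, lift equals weight: L = W = m·g = 96.8 × 9.81 = 949.6 N.
From L = ½ρV²S·CL,max = W: V_stall = √(2W/(ρSCL,max)) = √(2·949.6/(0.991·0.857·1.41))
V_stall = √1586 = 39.8 m/s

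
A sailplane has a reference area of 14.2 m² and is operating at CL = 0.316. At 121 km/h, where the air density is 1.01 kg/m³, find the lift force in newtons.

L = 2560 N

Convert speed: v = 121 km/h ÷ 3.6 = 33.61 m/s.
Dynamic pressure q = ½ρv² = ½ × 1.01 × 33.61² = 570.5 Pa.
L = q·S·CL = 570.5 × 14.2 × 0.316 = 2560 N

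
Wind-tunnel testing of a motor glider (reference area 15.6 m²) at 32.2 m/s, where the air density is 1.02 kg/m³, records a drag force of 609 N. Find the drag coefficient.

CD = 0.0738

From D = ½ρv²S·CD, rearranging gives CD = 2D/(ρv²S).
CD = 2 × 609 / (1.02 × 32.2² × 15.6) = 0.0738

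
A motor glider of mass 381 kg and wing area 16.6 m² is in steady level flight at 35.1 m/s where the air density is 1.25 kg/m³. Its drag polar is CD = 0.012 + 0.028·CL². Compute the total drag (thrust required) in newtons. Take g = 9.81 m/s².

Level flight ⇒ L = W = m·g = 381 × 9.81 = 3737.6 N.
Dynamic pressure q = 0.5 × 1.25 × 35.1² = 770 Pa.
Required CL = L/(qS) = 3737.6/(770·16.6) = 0.2924.
CD = 0.012 + 0.028 × 0.2924² = 0.01439.
D = q·S·CD = 770 × 16.6 × 0.01439 = 184 N

D = 184 N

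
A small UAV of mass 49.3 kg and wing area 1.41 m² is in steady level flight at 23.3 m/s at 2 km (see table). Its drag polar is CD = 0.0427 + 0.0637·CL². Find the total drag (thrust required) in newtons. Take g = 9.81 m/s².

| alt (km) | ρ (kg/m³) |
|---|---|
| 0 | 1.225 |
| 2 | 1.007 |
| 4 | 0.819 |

At 2 km, from the table: ρ = 1.007 kg/m³.
Level flight ⇒ L = W = m·g = 49.3 × 9.81 = 483.63 N.
Dynamic pressure q = 0.5 × 1.007 × 23.3² = 273.3 Pa.
CL = W/(q·S) = 483.63 / (273.3 × 1.41) = 1.255.
CD = 0.0427 + 0.0637 × 1.255² = 0.143.
D = q·S·CD = 273.3 × 1.41 × 0.143 = 55.12 N

D = 55.1 N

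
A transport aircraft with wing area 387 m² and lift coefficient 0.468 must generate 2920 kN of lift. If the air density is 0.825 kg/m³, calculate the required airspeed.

v = 198 m/s

L = ½ρv²S·CL ⇒ v = √(2L/(ρ·S·CL))
v = √(2 × 2.92×10^6 / (0.825 × 387 × 0.468)) = √39080 = 198 m/s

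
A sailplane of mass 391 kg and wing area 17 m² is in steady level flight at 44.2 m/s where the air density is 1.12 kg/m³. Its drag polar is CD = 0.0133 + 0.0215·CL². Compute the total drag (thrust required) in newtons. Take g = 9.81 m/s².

D = 264 N

In steady level flight, lift balances weight: W = mg = 391 × 9.81 = 3835.7 N.
q = ½ρv² = ½ × 1.12 × 44.2² = 1094 Pa.
Required CL = L/(qS) = 3835.7/(1094·17) = 0.2062.
CD = 0.0133 + 0.0215 × 0.2062² = 0.01421.
D = q·S·CD = 1094 × 17 × 0.01421 = 264.4 N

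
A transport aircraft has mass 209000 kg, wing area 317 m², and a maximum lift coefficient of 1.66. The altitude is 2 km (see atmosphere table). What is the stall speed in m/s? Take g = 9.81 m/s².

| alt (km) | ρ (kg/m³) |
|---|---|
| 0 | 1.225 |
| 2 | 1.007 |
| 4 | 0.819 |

V_stall = 88 m/s

At 2 km, from the table: ρ = 1.007 kg/m³.
Weight W = mg = 209000 × 9.81 = 2.05×10^6 N.
V_stall = √(2W/(ρ·S·CL,max)) = √(2 × 2.05×10^6 / (1.007 × 317 × 1.66))
V_stall = √7738 = 88 m/s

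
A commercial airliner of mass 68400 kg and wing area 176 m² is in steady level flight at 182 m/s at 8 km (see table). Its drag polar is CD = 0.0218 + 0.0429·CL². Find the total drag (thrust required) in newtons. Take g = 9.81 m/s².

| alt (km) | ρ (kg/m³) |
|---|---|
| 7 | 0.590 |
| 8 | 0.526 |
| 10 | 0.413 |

At 8 km, from the table: ρ = 0.526 kg/m³.
Level flight ⇒ L = W = m·g = 68400 × 9.81 = 6.71×10^5 N.
Dynamic pressure q = 0.5 × 0.526 × 182² = 8712 Pa.
CL = 2W/(ρv²S) = 2×6.71×10^5/(0.526×182²×176) = 0.4376.
CD = 0.0218 + 0.0429 × 0.4376² = 0.03002.
D = q·S·CD = 8712 × 176 × 0.03002 = 46020 N

D = 46000 N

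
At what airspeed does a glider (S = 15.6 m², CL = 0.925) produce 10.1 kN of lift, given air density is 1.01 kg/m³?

L = ½ρv²S·CL ⇒ v = √(2L/(ρ·S·CL))
v = √(2 × 10100 / (1.01 × 15.6 × 0.925)) = √1386 = 37.2 m/s

v = 37.2 m/s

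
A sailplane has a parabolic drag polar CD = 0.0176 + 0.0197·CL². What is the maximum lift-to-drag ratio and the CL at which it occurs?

(L/D)max = 26.9, at CL = 0.945

For CD = CD0 + K·CL², (L/D)max occurs at CL* = √(CD0/K) and equals 1/(2√(K·CD0)).
(L/D)max = 1/(2√(0.0197 × 0.0176)) = 1/(2 × 0.01862) = 26.9
CL* = √(0.0176/0.0197) = 0.945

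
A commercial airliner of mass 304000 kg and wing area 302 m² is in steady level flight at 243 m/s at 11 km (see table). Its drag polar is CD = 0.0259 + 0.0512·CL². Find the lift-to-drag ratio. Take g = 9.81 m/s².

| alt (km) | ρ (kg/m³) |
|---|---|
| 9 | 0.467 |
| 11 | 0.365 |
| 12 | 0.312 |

At 11 km, from the table: ρ = 0.365 kg/m³.
In steady level flight, lift balances weight: W = mg = 304000 × 9.81 = 2.9822×10^6 N.
Dynamic pressure q = 0.5 × 0.365 × 243² = 10780 Pa.
Required CL = L/(qS) = 2.9822×10^6/(10780·302) = 0.9163.
CD = 0.0259 + 0.0512 × 0.9163² = 0.06889.
L/D = CL/CD = 0.9163 / 0.06889 = 13.3

L/D = 13.3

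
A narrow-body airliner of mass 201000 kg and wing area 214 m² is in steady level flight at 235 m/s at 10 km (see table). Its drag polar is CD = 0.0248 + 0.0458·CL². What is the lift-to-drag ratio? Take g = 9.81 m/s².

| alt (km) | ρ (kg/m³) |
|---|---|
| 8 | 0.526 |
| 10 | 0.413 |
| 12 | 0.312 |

At 10 km, from the table: ρ = 0.413 kg/m³.
In steady level flight, lift balances weight: W = mg = 201000 × 9.81 = 1.9718×10^6 N.
q = ½ρv² = ½ × 0.413 × 235² = 11400 Pa.
Required CL = L/(qS) = 1.9718×10^6/(11400·214) = 0.808.
CD = 0.0248 + 0.0458 × 0.808² = 0.0547.
L/D = CL/CD = 0.808 / 0.0547 = 14.8

L/D = 14.8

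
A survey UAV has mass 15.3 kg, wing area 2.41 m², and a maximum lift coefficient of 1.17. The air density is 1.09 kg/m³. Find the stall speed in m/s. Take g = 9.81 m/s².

V_stall = 9.88 m/s

Stall occurs when L = W at CL,max. W = mg = 15.3 × 9.81 = 150.1 N.
V_stall = √(2W/(ρ·S·CL,max)) = √(2 × 150.1 / (1.09 × 2.41 × 1.17))
V_stall = √97.67 = 9.88 m/s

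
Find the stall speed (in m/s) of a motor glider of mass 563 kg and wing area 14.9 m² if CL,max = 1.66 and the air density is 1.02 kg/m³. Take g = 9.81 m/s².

V_stall = 20.9 m/s

Weight W = mg = 563 × 9.81 = 5523 N.
V_stall = √(2W/(ρ·S·CL,max)) = √(2 × 5523 / (1.02 × 14.9 × 1.66))
V_stall = √437.8 = 20.9 m/s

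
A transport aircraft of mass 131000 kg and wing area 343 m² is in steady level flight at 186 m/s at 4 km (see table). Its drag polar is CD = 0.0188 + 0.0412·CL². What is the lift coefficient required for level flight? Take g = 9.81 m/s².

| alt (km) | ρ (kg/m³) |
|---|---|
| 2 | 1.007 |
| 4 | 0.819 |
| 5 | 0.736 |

At 4 km, from the table: ρ = 0.819 kg/m³.
Level flight ⇒ L = W = m·g = 131000 × 9.81 = 1.2851×10^6 N.
q = ½ρv² = ½ × 0.819 × 186² = 14170 Pa.
Required CL = L/(qS) = 1.2851×10^6/(14170·343) = 0.2645.

CL = 0.264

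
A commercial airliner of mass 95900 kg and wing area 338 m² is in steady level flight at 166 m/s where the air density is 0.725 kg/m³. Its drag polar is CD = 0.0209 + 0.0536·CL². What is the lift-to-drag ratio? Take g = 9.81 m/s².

Level flight ⇒ L = W = m·g = 95900 × 9.81 = 9.4078×10^5 N.
q = ½ρv² = ½ × 0.725 × 166² = 9989 Pa.
CL = 2W/(ρv²S) = 2×9.4078×10^5/(0.725×166²×338) = 0.2786.
CD = 0.0209 + 0.0536 × 0.2786² = 0.02506.
L/D = CL/CD = 0.2786 / 0.02506 = 11.1

L/D = 11.1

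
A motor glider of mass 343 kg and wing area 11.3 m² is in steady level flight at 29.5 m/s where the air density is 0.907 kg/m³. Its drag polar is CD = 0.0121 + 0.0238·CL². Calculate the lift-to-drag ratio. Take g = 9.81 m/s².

L/D = 29.4

Level flight ⇒ L = W = m·g = 343 × 9.81 = 3364.8 N.
Dynamic pressure q = 0.5 × 0.907 × 29.5² = 394.7 Pa.
Required CL = L/(qS) = 3364.8/(394.7·11.3) = 0.7545.
CD = 0.0121 + 0.0238 × 0.7545² = 0.02565.
L/D = CL/CD = 0.7545 / 0.02565 = 29.4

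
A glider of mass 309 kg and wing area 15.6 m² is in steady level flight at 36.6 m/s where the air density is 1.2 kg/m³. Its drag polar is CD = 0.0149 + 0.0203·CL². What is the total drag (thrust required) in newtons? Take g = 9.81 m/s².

D = 202 N

Level flight ⇒ L = W = m·g = 309 × 9.81 = 3031.3 N.
Dynamic pressure q = 0.5 × 1.2 × 36.6² = 803.7 Pa.
CL = W/(q·S) = 3031.3 / (803.7 × 15.6) = 0.2418.
CD = 0.0149 + 0.0203 × 0.2418² = 0.01609.
D = q·S·CD = 803.7 × 15.6 × 0.01609 = 201.7 N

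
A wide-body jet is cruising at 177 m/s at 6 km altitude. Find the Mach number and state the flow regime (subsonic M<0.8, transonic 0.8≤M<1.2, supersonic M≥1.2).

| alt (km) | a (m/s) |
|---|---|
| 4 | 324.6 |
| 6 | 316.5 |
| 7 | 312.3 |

At 6 km, from the table: a = 316.5 m/s.
M = v/a = 177 / 316.5 = 0.559
M = 0.559 → subsonic.

M = 0.559 (subsonic)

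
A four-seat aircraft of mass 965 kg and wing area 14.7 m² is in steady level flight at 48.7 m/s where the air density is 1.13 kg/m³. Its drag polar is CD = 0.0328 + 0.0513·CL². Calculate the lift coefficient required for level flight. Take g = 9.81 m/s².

CL = 0.481

Level flight ⇒ L = W = m·g = 965 × 9.81 = 9466.6 N.
q = ½ρv² = ½ × 1.13 × 48.7² = 1340 Pa.
Required CL = L/(qS) = 9466.6/(1340·14.7) = 0.4806.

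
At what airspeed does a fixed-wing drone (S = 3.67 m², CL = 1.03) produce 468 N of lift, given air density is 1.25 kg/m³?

v = 14.1 m/s

L = ½ρv²S·CL ⇒ v = √(2L/(ρ·S·CL))
v = √(2 × 468 / (1.25 × 3.67 × 1.03)) = √198.1 = 14.1 m/s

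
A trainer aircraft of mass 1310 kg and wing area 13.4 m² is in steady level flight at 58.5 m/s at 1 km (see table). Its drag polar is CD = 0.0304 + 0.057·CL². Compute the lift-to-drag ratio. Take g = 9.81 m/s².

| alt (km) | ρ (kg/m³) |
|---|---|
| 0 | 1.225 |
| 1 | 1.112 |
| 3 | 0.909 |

L/D = 11.2

At 1 km, from the table: ρ = 1.112 kg/m³.
Level flight ⇒ L = W = m·g = 1310 × 9.81 = 12851 N.
q = ½ρv² = ½ × 1.112 × 58.5² = 1903 Pa.
CL = 2W/(ρv²S) = 2×12851/(1.112×58.5²×13.4) = 0.504.
CD = 0.0304 + 0.057 × 0.504² = 0.04488.
L/D = CL/CD = 0.504 / 0.04488 = 11.2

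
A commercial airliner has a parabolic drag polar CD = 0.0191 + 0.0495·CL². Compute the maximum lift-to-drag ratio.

(L/D)max = 16.3

For CD = CD0 + K·CL², (L/D)max occurs at CL* = √(CD0/K) and equals 1/(2√(K·CD0)).
(L/D)max = 1/(2√(0.0495 × 0.0191)) = 1/(2 × 0.03075) = 16.3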